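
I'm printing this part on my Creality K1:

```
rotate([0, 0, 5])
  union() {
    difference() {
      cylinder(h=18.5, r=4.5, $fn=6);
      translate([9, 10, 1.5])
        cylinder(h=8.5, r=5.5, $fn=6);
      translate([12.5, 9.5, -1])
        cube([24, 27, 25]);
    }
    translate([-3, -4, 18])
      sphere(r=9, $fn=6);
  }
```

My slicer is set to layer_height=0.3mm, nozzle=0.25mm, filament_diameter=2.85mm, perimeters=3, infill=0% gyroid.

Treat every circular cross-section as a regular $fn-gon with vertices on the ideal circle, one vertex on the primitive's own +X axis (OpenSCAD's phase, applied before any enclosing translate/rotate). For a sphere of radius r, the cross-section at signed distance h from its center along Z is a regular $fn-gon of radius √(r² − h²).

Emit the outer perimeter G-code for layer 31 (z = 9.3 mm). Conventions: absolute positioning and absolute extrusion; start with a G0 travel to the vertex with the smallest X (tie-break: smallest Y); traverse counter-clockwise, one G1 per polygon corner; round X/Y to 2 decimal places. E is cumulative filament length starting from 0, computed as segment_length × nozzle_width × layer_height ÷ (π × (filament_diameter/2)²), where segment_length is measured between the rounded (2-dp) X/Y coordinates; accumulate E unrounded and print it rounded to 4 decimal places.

G0 X-4.94 Y-4.45 Z9.30
G1 X-3.61 Y-6.33 E0.0271
G1 X-1.32 Y-6.13 E0.0541
G1 X-0.34 Y-4.05 E0.0811
G1 X-0.41 Y-3.95 E0.0826
G1 X2.58 Y-3.69 E0.1179
G1 X4.48 Y0.39 E0.1708
G1 X1.90 Y4.08 E0.2237
G1 X-2.58 Y3.69 E0.2766
G1 X-4.48 Y-0.39 E0.3295
G1 X-3.16 Y-2.29 E0.3567
G1 X-3.96 Y-2.36 E0.3661
G1 X-4.94 Y-4.45 E0.3933

At z = 9.3 mm: the r=4.5 cylinder gives a regular 6-gon of circumradius 4.5 (constant along its height); the r=5.5 cylinder at (9, 10) gives a regular 6-gon of circumradius 5.5 (constant along its height); the cube at (12.5, 9.5) (footprint 24×27) is included at this height; Taking the first minus the rest: starting from the r=4.5 cylinder, the r=5.5 cylinder at (9, 10) misses the remaining region (no effect); the 24×27 cube at (12.5, 9.5) misses the remaining region (no effect) — 1 connected region; the r=9 sphere at (-3, -4) slices to a regular 6-gon of circumradius 2.304 (√(r²−h²) with h=8.7 from center); Merging all regions: the regions partially overlap (shared area 2.83 mm²), so overlapping operands fuse into one piece — 1 connected region; (whole slice rotated 5° about Z — lengths, areas and connectivity unchanged). The outline is a single polygon with 12 vertices. Extrusion per mm of travel: 0.25 × 0.3 / (π × 1.425²) = 0.011757. Accumulating E over each segment gives final E = 0.3933.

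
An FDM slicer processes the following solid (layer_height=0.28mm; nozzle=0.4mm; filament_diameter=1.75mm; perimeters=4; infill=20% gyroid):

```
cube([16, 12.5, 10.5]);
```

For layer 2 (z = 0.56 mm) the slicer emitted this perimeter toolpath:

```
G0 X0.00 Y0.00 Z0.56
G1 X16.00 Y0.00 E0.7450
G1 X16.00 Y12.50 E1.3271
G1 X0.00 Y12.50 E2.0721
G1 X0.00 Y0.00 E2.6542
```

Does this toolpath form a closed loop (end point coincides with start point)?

Start point (G0): (0.00, 0.00). End point (last G1): the path returns to the start — closed.

yes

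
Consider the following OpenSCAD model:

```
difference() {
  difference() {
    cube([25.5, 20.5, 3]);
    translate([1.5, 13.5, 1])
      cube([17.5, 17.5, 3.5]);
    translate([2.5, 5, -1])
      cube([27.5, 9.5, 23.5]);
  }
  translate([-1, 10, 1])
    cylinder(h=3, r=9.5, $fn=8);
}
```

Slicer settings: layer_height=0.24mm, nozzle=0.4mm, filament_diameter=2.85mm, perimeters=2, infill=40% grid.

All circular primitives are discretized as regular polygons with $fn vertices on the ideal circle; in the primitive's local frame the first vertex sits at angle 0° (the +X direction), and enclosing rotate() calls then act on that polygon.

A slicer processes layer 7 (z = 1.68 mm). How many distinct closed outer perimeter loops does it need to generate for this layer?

3

At z = 1.68 mm: the 25.5×20.5 cube contributes its full rectangle; the 17.5×17.5 cube at (1.5, 13.5) contributes its full rectangle; the cube at (2.5, 5) (footprint 27.5×9.5) is included at this height; Subtracting the remaining from the first: starting from the 25.5×20.5 cube, the 17.5×17.5 cube at (1.5, 13.5) partially overlaps it — only the 122.50 mm² overlap (of its 306.25 mm²) is removed, clipping the outline; the 27.5×9.5 cube at (2.5, 5) partially overlaps it — only the 202.00 mm² overlap (of its 261.25 mm²) is removed, clipping the outline — 2 connected regions; the r=9.5 cylinder at (-1, 10) contributes a regular 8-gon of circumradius 9.5; Subtracting the remaining from the first: starting from the result so far, the r=9.5 cylinder at (-1, 10) partially overlaps it — only the 46.36 mm² overlap (of its 255.27 mm²) is removed, clipping the outline — 3 connected regions. The result has 3 disconnected regions.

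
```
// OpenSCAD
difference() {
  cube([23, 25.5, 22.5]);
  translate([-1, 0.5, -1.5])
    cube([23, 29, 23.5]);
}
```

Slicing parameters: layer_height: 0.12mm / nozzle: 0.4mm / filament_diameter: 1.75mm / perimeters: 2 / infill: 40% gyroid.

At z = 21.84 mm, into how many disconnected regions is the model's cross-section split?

At z = 21.84 mm: the cube is present — its section is the full 23×25.5 rectangle; the cube at (-1, 0.5) (footprint 23×29) is included at this height; Taking the first minus the rest: starting from the 23×25.5 cube, the 23×29 cube at (-1, 0.5) partially overlaps it — only the 550.00 mm² overlap (of its 667.00 mm²) is removed, clipping the outline — 1 connected region. The result has 1 disconnected region.

1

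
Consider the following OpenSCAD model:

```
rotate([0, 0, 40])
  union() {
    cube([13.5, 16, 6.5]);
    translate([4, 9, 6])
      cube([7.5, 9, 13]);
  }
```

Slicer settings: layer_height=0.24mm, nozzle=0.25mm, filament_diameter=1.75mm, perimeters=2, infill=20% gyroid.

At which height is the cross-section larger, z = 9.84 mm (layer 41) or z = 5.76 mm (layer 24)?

Layer 41 (z = 9.84): the cube is absent (z outside [0, 6.5]); the cube at (4, 9) is present — its section is the full 7.5×9 rectangle (area 67.50 mm²); Merging all regions: only the 7.5×9 cube at (4, 9) is present, so the union is just that shape — area = 67.50 mm²; (rotated 40° about Z; rotation is an isometry so areas/perimeters/island counts are preserved). So its area = 67.50 mm². Layer 24 (z = 5.76): the cube is present — its section is the full 13.5×16 rectangle (area 216.00 mm²); the cube at (4, 9) is absent (z outside [6, 19]); Combining (union): only the 13.5×16 cube is present, so the union is just that shape — area = 216.00 mm²; (rotated 40° about Z; rotation is an isometry so areas/perimeters/island counts are preserved). So its area = 216.00 mm². Layer 24 is larger (216.00 vs 67.50 mm²).

layer 24 (z = 5.76 mm)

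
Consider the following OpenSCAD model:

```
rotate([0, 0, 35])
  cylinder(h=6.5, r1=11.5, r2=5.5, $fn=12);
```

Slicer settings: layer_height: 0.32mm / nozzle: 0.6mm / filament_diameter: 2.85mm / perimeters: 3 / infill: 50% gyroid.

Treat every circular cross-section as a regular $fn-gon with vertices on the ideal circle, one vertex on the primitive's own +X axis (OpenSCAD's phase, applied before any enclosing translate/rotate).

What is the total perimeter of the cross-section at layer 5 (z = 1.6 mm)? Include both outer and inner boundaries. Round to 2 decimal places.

62.26 mm

At z = 1.6 mm: the cone: at t=0.246 of its height the radius interpolates to r₁+(r₂−r₁)t = 10.023, giving a regular 12-gon of that circumradius (perimeter = 2·12·10.023·sin(180°/12) = 62.26 mm); (whole slice rotated 35° about Z — lengths, areas and connectivity unchanged). Overall, the cross-section is a single solid region. Total boundary length (outer) = 62.26 mm.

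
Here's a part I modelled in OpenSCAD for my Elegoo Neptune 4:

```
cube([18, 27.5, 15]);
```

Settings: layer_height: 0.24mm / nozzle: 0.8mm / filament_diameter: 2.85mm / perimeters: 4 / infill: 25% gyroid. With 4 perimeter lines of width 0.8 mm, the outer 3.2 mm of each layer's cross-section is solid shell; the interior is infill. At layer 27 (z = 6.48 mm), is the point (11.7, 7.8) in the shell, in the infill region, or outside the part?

At z = 6.48 mm: the cube is present — its section is the full 18×27.5 rectangle. Overall, the cross-section is a single solid region. The nearest boundary edge runs (18.00, 0.00)→(18.00, 27.50); distance from the point to it = 6.30 mm. The point is inside the cross-section and 6.30 mm from the nearest boundary — more than the 3.2 mm shell width (4 × 0.8), so it's in the infill interior.

infill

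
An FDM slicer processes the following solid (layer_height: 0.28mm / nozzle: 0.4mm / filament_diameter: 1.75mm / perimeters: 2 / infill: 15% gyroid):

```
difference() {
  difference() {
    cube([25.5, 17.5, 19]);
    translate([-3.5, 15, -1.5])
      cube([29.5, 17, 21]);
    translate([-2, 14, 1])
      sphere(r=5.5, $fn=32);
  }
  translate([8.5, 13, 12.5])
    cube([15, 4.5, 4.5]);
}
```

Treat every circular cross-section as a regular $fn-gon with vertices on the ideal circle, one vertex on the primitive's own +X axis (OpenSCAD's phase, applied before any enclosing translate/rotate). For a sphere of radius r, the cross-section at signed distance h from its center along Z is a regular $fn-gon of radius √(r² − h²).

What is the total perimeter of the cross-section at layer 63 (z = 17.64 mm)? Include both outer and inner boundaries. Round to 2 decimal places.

81.00 mm

At z = 17.64 mm: the 25.5×17.5 cube contributes its full rectangle (perimeter 86.00 mm); the cube at (-3.5, 15) (footprint 29.5×17) is included at this height (perimeter 93.00 mm); the sphere at (-2, 14) does not reach this height (|z−center|=16.640 > r=5.5); Taking the first minus the rest: starting from the 25.5×17.5 cube, the 29.5×17 cube at (-3.5, 15) partially overlaps it — only the 63.75 mm² overlap (of its 501.50 mm²) is removed, clipping the outline — boundary = 81.00 mm; the cube at (8.5, 13) is not intersected at this z (z outside [12.5, 17]); Taking the first minus the rest: none of the subtracted shapes is present at this height, so that combined region is unchanged — boundary = 81.00 mm. Overall, the cross-section is a single solid region. Total boundary length (outer) = 81.00 mm.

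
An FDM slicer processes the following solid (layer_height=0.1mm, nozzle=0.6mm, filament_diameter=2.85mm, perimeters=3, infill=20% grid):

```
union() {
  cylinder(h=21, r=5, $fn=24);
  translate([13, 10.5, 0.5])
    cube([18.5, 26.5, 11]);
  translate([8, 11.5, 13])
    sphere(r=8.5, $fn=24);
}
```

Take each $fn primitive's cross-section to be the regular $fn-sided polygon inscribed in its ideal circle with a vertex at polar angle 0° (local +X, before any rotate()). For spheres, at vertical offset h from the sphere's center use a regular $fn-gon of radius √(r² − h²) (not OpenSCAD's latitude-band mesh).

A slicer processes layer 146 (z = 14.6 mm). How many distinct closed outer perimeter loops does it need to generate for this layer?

At z = 14.6 mm: the r=5 cylinder gives a regular 24-gon of circumradius 5 (constant along its height); the cube at (13, 10.5) is absent (z outside [0.5, 11.5]); the r=8.5 sphere at (8, 11.5) slices to a regular 24-gon of circumradius 8.348 (√(r²−h²) with h=1.6 from center); Merging all regions: the 2 present regions are separate (no shared area or edge), so areas and boundary lengths simply add and each stays a separate island — 2 connected regions. The result has 2 disconnected regions.

2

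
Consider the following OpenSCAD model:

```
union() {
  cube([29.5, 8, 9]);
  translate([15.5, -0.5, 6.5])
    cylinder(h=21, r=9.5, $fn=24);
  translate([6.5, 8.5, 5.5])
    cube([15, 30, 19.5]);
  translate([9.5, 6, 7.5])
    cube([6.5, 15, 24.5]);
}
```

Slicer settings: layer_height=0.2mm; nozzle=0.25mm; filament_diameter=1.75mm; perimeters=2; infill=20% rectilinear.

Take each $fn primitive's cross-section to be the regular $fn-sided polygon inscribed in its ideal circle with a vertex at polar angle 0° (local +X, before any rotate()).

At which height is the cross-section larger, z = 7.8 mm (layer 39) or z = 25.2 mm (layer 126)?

Layer 39 (z = 7.8): the cube is present — its section is the full 29.5×8 rectangle (area 236.00 mm²); the r=9.5 cylinder at (15.5, -0.5) contributes a regular 24-gon of circumradius 9.5 (area = (24/2)·9.500²·sin(360°/24) = 280.30 mm²); the cube at (6.5, 8.5) is present — its section is the full 15×30 rectangle (area 450.00 mm²); the cube at (9.5, 6) is present — its section is the full 6.5×15 rectangle (area 97.50 mm²); Combining (union): the regions partially overlap — summed areas 1063.80 mm² minus the doubly-counted overlap 223.44 mm² gives 840.36 mm² — area = 840.36 mm². So its area = 840.36 mm². Layer 126 (z = 25.2): the cube is not intersected at this z (z outside [0, 9]); the cylinder at (15.5, -0.5): section is a regular 24-gon, circumradius r=9.5 (area = (24/2)·9.500²·sin(360°/24) = 280.30 mm²); the cube at (6.5, 8.5) is not intersected at this z (z outside [5.5, 25]); the 6.5×15 cube at (9.5, 6) contributes its full rectangle (area 97.50 mm²); Merging all regions: the regions partially overlap — summed areas 377.80 mm² minus the doubly-counted overlap 15.07 mm² gives 362.73 mm² — area = 362.73 mm². So its area = 362.73 mm². Layer 39 is larger (840.36 vs 362.73 mm²).

layer 39 (z = 7.8 mm)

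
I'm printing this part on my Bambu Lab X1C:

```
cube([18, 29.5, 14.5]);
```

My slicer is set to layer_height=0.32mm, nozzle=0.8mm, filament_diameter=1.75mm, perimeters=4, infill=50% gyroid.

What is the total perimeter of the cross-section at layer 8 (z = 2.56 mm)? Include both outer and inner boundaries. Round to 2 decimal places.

95.00 mm

At z = 2.56 mm: the 18×29.5 cube contributes its full rectangle (perimeter 95.00 mm). Overall, the cross-section is a single solid region. Total boundary length (outer) = 95.00 mm.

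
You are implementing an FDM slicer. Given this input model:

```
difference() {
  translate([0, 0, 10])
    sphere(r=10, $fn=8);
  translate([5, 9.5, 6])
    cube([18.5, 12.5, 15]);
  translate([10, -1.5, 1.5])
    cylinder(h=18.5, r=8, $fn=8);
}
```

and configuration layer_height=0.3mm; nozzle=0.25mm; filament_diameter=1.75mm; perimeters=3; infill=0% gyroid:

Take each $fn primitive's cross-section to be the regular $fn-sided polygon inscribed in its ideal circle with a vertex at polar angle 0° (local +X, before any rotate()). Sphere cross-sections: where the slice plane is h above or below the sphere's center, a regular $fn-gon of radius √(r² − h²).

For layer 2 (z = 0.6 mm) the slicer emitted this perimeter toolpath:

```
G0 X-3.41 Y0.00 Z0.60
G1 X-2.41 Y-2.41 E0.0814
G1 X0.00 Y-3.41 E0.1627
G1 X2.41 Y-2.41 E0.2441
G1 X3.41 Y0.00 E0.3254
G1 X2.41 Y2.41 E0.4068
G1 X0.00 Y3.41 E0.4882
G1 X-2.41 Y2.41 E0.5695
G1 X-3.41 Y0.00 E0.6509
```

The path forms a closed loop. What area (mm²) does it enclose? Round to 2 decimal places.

32.87 mm²

Apply the shoelace formula to the sequence of (X, Y) vertices; enclosed area = 32.87 mm².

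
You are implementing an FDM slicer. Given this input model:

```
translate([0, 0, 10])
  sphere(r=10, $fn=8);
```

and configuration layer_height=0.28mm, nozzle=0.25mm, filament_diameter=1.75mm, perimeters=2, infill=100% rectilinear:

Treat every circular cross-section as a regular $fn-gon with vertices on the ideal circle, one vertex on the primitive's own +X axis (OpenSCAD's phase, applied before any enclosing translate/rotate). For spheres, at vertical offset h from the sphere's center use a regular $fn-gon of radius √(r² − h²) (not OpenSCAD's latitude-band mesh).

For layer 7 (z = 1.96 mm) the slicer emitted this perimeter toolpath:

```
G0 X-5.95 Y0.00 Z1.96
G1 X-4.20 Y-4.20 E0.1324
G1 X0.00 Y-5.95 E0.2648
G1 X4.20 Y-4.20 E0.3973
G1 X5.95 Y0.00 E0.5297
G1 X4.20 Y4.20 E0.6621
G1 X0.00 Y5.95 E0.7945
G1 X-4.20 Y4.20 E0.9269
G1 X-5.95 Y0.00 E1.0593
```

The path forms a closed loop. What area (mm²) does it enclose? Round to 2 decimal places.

Apply the shoelace formula to the sequence of (X, Y) vertices; enclosed area = 99.96 mm².

99.96 mm²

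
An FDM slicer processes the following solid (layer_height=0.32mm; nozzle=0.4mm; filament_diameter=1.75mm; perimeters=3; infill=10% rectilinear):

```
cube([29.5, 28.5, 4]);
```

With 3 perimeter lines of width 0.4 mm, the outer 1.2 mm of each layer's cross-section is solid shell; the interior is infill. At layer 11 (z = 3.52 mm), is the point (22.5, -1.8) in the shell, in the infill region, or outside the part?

outside

At z = 3.52 mm: the 29.5×28.5 cube contributes its full rectangle. Overall, the cross-section is a single solid region. The nearest boundary edge runs (0.00, 0.00)→(29.50, 0.00); distance from the point to it = 1.80 mm. The point is not inside any of the regions above, so it lies outside the cross-section (1.80 mm from the nearest boundary).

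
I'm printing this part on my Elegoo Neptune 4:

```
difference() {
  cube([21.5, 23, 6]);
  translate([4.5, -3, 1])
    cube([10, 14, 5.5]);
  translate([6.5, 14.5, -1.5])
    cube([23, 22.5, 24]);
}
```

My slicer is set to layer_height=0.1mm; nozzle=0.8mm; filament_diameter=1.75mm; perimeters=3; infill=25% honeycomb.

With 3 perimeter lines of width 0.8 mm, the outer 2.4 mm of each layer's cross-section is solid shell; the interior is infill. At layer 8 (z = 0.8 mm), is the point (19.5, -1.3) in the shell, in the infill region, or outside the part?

outside

At z = 0.8 mm: the 21.5×23 cube contributes its full rectangle; the cube at (4.5, -3) is absent (z outside [1, 6.5]); the 23×22.5 cube at (6.5, 14.5) contributes its full rectangle; After the difference (first − rest): starting from the 21.5×23 cube, the 23×22.5 cube at (6.5, 14.5) partially overlaps it — only the 127.50 mm² overlap (of its 517.50 mm²) is removed, clipping the outline — 1 connected region. Overall, the cross-section is a single solid region. The nearest boundary edge runs (21.50, 0.00)→(0.00, 0.00); distance from the point to it = 1.30 mm. The point is not inside any of the regions above, so it lies outside the cross-section (1.30 mm from the nearest boundary).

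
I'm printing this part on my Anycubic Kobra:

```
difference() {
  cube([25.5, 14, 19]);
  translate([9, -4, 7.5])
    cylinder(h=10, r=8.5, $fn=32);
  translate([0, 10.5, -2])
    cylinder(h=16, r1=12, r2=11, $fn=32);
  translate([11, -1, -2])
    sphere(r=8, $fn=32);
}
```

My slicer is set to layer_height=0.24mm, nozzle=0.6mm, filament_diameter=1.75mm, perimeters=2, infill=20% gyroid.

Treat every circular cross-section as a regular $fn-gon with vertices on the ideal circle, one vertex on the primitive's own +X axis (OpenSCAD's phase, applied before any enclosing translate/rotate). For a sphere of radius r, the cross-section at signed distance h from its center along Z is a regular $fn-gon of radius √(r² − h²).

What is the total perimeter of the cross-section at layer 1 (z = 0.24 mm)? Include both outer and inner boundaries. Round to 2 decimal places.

53.50 mm

At z = 0.24 mm: the cube is present — its section is the full 25.5×14 rectangle (perimeter 79.00 mm); the cylinder at (9, -4) does not reach this height (z outside [7.5, 17.5]); the cone at (0, 10.5) (r1=12→r2=11) has section circumradius 11.860 here — a regular 32-gon (perimeter = 2·32·11.860·sin(180°/32) = 74.40 mm); the r=8 sphere at (11, -1) contributes a regular 32-gon of circumradius √(8²−2.24²) = 7.680 (perimeter = 2·32·7.680·sin(180°/32) = 48.18 mm); Taking the first minus the rest: starting from the 25.5×14 cube, the cone at (0, 10.5) partially overlaps it — only the 145.68 mm² overlap (of its 439.06 mm²) is removed, clipping the outline; the r=8 sphere at (11, -1) partially overlaps it — only the 51.31 mm² overlap (of its 184.11 mm²) is removed, clipping the outline — boundary = 53.50 mm. Overall, the cross-section is a single solid region. Total boundary length (outer) = 53.50 mm.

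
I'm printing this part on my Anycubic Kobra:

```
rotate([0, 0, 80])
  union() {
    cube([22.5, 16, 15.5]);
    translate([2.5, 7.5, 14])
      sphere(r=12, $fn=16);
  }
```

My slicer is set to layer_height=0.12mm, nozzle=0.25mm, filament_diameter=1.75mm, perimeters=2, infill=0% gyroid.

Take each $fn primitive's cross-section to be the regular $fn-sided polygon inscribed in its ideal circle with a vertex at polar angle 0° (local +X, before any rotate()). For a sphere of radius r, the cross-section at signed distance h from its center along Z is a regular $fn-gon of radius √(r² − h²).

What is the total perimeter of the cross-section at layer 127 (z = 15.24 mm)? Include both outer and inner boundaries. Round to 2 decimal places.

95.49 mm

At z = 15.24 mm: the 22.5×16 cube contributes its full rectangle (perimeter 77.00 mm); the sphere at (2.5, 7.5): section is a regular 16-gon, circumradius = √(r²−h²) = √(12²−1.24²) = 11.936 (perimeter = 2·16·11.936·sin(180°/16) = 74.51 mm); Combining (union): the regions partially overlap (shared area 212.54 mm²), so the edge portions inside another operand are dropped and the merged outline is re-measured after clipping — boundary = 95.49 mm; (whole slice rotated 80° about Z — lengths, areas and connectivity unchanged). Overall, the cross-section is a single solid region. Total boundary length (outer) = 95.49 mm.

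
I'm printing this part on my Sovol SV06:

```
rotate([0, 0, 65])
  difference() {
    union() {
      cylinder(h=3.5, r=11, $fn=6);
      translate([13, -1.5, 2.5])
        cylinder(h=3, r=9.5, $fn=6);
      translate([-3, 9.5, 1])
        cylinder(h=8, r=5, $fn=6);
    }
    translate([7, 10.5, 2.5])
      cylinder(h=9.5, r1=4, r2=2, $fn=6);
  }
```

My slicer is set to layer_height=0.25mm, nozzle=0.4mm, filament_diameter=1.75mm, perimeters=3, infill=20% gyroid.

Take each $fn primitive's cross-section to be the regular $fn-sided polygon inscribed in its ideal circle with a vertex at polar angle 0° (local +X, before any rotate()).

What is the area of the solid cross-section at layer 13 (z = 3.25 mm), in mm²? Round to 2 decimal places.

At z = 3.25 mm: the r=11 cylinder contributes a regular 6-gon of circumradius 11 (area = (6/2)·11.000²·sin(360°/6) = 314.37 mm²); the cylinder at (13, -1.5): section is a regular 6-gon, circumradius r=9.5 (area = (6/2)·9.500²·sin(360°/6) = 234.48 mm²); the r=5 cylinder at (-3, 9.5) contributes a regular 6-gon of circumradius 5 (area = (6/2)·5.000²·sin(360°/6) = 64.95 mm²); Combining (union): the regions partially overlap — summed areas 613.80 mm² minus the doubly-counted overlap 78.06 mm² gives 535.73 mm² — area = 535.73 mm²; the cone at (7, 10.5) (r1=4→r2=2) has section circumradius 3.842 here — a regular 6-gon (area = (6/2)·3.842²·sin(360°/6) = 38.35 mm²); Taking the first minus the rest: starting from that combined region (535.73 mm²), the cone at (7, 10.5) partially overlaps it — only the 4.19 mm² overlap (of its 38.35 mm²) is removed, clipping the outline — area = 531.54 mm²; (rotated 65° about Z; rotation is an isometry so areas/perimeters/island counts are preserved). Overall, the cross-section is a single solid region. Net area = 531.54 mm².

531.54 mm²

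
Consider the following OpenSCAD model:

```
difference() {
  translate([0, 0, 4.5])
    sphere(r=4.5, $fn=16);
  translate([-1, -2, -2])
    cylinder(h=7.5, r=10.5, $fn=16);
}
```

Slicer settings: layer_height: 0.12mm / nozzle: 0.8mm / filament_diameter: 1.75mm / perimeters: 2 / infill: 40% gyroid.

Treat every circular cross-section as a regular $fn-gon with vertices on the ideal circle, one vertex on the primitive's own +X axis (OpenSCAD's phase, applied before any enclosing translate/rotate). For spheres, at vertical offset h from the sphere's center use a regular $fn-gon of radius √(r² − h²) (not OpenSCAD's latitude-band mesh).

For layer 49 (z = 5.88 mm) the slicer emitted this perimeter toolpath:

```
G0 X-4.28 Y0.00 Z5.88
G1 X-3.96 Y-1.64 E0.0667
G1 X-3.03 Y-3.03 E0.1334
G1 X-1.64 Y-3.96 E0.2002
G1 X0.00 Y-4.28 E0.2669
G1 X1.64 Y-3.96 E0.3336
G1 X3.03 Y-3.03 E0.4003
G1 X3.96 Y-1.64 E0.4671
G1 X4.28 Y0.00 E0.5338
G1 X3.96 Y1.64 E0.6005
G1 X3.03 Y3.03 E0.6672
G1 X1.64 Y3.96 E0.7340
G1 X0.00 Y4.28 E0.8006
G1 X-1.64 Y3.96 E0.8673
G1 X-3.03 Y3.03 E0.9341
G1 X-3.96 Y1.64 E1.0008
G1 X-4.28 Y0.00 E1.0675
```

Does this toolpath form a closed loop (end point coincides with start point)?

Start point (G0): (-4.28, 0.00). End point (last G1): the path returns to the start — closed.

yes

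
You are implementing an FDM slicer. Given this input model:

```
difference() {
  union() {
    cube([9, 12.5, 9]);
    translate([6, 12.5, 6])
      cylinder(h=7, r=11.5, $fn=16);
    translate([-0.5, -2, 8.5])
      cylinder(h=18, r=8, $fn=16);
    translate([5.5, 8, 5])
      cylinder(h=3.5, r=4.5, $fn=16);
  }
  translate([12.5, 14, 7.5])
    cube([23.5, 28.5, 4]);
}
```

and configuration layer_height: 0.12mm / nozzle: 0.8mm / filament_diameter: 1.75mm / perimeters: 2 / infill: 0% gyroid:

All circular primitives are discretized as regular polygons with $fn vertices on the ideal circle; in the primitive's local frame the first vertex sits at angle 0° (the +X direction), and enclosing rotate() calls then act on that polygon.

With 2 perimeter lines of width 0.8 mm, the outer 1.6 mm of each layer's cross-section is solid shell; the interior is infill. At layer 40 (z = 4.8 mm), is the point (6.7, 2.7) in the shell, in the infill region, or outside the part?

At z = 4.8 mm: the cube (footprint 9×12.5) is included at this height; the cylinder at (6, 12.5) is absent (z outside [6, 13]); the cylinder at (-0.5, -2) is not intersected at this z (z outside [8.5, 26.5]); the cylinder at (5.5, 8) does not reach this height (z outside [5, 8.5]); Taking the union: only the 9×12.5 cube is present, so the union is just that shape — 1 connected region; the cube at (12.5, 14) is absent (z outside [7.5, 11.5]); Taking the first minus the rest: none of the subtracted shapes is present at this height, so the result so far is unchanged — 1 connected region. Overall, the cross-section is a single solid region. The nearest boundary edge runs (9.00, 0.00)→(9.00, 12.50); distance from the point to it = 2.30 mm. The point is inside the cross-section and 2.30 mm from the nearest boundary — more than the 1.6 mm shell width (2 × 0.8), so it's in the infill interior.

infill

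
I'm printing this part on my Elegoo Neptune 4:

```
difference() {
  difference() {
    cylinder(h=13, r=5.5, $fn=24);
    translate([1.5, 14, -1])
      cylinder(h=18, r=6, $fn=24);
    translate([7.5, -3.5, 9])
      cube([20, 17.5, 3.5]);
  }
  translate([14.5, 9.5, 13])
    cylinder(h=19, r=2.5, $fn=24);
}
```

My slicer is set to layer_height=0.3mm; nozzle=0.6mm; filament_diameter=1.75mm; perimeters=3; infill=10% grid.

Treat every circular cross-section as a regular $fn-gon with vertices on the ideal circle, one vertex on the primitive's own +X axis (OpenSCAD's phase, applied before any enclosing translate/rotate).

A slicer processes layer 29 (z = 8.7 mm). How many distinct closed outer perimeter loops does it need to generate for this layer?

At z = 8.7 mm: the r=5.5 cylinder contributes a regular 24-gon of circumradius 5.5; the cylinder at (1.5, 14): section is a regular 24-gon, circumradius r=6; the cube at (7.5, -3.5) does not reach this height (z outside [9, 12.5]); Taking the first minus the rest: starting from the r=5.5 cylinder, the r=6 cylinder at (1.5, 14) misses the remaining region (no effect) — 1 connected region; the cylinder at (14.5, 9.5) does not reach this height (z outside [13, 32]); After the difference (first − rest): none of the subtracted shapes is present at this height, so the result so far is unchanged — 1 connected region. The result has 1 disconnected region.

1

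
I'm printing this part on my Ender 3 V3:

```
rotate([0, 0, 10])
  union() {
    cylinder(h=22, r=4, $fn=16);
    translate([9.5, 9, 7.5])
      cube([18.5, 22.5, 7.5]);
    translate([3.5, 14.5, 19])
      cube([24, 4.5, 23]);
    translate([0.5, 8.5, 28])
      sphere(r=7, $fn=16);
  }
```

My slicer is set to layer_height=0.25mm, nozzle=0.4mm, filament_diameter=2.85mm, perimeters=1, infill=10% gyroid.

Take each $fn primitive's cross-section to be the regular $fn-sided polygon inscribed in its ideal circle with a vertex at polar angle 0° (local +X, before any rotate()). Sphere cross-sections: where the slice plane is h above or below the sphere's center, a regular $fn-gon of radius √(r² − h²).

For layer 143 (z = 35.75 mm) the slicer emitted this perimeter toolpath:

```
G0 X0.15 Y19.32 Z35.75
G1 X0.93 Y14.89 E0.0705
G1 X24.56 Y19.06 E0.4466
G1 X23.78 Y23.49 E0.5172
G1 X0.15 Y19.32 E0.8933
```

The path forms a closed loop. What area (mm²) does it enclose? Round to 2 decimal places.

107.93 mm²

Apply the shoelace formula to the sequence of (X, Y) vertices; enclosed area = 107.93 mm².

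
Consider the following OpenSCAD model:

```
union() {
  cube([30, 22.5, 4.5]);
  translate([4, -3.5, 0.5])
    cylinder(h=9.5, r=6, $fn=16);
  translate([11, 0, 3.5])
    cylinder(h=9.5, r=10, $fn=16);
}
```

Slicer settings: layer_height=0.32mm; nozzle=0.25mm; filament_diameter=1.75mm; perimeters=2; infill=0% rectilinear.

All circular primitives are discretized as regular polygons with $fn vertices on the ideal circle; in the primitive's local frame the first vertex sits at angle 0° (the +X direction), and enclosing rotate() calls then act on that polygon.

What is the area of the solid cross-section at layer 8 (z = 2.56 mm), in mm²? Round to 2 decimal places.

At z = 2.56 mm: the 30×22.5 cube contributes its full rectangle (area 675.00 mm²); the cylinder at (4, -3.5): section is a regular 16-gon, circumradius r=6 (area = (16/2)·6.000²·sin(360°/16) = 110.21 mm²); the cylinder at (11, 0) does not reach this height (z outside [3.5, 13]); Merging all regions: the regions partially overlap — summed areas 785.21 mm² minus the doubly-counted overlap 15.84 mm² gives 769.37 mm² — area = 769.37 mm². Overall, the cross-section is a single solid region. Net area = 769.37 mm².

769.37 mm²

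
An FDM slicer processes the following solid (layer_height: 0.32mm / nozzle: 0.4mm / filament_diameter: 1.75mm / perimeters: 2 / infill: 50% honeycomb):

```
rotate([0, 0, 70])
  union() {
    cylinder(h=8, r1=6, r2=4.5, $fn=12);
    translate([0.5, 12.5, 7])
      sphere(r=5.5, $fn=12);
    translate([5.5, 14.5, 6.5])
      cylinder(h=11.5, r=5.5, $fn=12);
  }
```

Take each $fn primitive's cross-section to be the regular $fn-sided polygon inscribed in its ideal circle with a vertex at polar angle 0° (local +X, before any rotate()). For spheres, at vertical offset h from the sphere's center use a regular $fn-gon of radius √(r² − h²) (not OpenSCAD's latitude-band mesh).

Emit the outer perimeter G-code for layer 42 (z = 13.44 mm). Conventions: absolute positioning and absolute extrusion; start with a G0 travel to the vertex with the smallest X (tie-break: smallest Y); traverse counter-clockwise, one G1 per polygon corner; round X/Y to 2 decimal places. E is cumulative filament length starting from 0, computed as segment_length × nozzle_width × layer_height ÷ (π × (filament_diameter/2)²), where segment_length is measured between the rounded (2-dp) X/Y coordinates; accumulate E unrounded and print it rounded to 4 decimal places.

G0 X-17.16 Y9.17 Z13.44
G1 X-15.96 Y6.59 E0.1514
G1 X-13.63 Y4.96 E0.3027
G1 X-10.79 Y4.71 E0.4545
G1 X-8.21 Y5.91 E0.6059
G1 X-6.58 Y8.25 E0.7576
G1 X-6.33 Y11.08 E0.9088
G1 X-7.53 Y13.66 E1.0603
G1 X-9.86 Y15.30 E1.2119
G1 X-12.70 Y15.54 E1.3636
G1 X-15.28 Y14.34 E1.5150
G1 X-16.91 Y12.01 E1.6663
G1 X-17.16 Y9.17 E1.8180

At z = 13.44 mm: the cone does not reach this height (z outside [0, 8]); the sphere at (0.5, 12.5) does not reach this height (|z−center|=6.440 > r=5.5); the cylinder at (5.5, 14.5): section is a regular 12-gon, circumradius r=5.5; Taking the union: only the r=5.5 cylinder at (5.5, 14.5) is present, so the union is just that shape — 1 connected region; (whole slice rotated 70° about Z — lengths, areas and connectivity unchanged). The outline is a single polygon with 12 vertices. Extrusion per mm of travel: 0.4 × 0.32 / (π × 0.875²) = 0.053216. Accumulating E over each segment gives final E = 1.8180.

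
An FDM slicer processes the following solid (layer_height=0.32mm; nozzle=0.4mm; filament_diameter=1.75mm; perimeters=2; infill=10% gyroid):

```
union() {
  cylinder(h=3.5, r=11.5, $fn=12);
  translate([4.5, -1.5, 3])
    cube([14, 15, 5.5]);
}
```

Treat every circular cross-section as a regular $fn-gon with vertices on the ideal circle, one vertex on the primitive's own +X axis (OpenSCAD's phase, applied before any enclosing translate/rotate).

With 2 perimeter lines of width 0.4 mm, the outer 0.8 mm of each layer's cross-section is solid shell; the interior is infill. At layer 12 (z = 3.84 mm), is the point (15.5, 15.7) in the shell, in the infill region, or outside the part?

At z = 3.84 mm: the cylinder is absent (z outside [0, 3.5]); the cube at (4.5, -1.5) (footprint 14×15) is included at this height; Combining (union): only the 14×15 cube at (4.5, -1.5) is present, so the union is just that shape — 1 connected region. Overall, the cross-section is a single solid region. The nearest boundary edge runs (18.50, 13.50)→(4.50, 13.50); distance from the point to it = 2.20 mm. The point is not inside any of the regions above, so it lies outside the cross-section (2.20 mm from the nearest boundary).

outside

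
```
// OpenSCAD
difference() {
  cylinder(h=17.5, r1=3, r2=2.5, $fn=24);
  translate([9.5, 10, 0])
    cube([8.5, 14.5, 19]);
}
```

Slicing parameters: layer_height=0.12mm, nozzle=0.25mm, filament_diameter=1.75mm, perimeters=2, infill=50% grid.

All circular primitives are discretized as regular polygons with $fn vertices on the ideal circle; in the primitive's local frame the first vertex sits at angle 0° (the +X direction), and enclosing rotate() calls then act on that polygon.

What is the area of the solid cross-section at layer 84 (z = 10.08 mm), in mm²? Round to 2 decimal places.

22.84 mm²

At z = 10.08 mm: the cone: at t=0.576 of its height the radius interpolates to r₁+(r₂−r₁)t = 2.712, giving a regular 24-gon of that circumradius (area = (24/2)·2.712²·sin(360°/24) = 22.84 mm²); the cube at (9.5, 10) is present — its section is the full 8.5×14.5 rectangle (area 123.25 mm²); After the difference (first − rest): starting from the cone (22.84 mm²), the 8.5×14.5 cube at (9.5, 10) misses the remaining region (no effect) — area = 22.84 mm². Overall, the cross-section is a single solid region. Net area = 22.84 mm².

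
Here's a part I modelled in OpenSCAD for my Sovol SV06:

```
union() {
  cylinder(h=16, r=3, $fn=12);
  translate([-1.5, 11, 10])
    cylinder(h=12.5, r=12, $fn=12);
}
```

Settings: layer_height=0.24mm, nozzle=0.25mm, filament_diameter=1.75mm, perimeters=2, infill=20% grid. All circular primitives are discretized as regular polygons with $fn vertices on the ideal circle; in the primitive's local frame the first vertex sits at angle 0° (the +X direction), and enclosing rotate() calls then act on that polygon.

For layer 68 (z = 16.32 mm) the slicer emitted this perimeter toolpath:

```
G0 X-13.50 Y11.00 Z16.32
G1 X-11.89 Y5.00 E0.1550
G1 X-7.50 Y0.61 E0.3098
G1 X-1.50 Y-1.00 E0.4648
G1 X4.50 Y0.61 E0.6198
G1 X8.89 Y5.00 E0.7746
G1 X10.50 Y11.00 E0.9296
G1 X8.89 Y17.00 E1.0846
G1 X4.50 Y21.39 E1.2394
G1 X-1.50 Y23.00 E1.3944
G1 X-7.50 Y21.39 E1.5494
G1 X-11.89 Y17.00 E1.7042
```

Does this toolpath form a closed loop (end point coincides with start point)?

Start point (G0): (-13.50, 11.00). End point (last G1): the path does not return to the start — open.

no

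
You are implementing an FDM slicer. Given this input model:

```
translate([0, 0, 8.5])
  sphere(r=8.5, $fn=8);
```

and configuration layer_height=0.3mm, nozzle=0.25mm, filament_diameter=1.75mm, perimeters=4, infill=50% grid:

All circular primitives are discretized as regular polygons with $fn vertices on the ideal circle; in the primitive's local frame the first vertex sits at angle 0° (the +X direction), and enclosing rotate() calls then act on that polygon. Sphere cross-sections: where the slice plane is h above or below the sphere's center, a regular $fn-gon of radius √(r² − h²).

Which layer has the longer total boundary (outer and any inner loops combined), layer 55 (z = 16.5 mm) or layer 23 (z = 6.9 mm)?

layer 23 (z = 6.9 mm)

Layer 55 (z = 16.5): the r=8.5 sphere contributes a regular 8-gon of circumradius √(8.5²−8²) = 2.872 (perimeter = 2·8·2.872·sin(180°/8) = 17.59 mm). So its perimeter = 17.59 mm. Layer 23 (z = 6.9): the r=8.5 sphere slices to a regular 8-gon of circumradius 8.348 (√(r²−h²) with h=1.6 from center) (perimeter = 2·8·8.348·sin(180°/8) = 51.11 mm). So its perimeter = 51.11 mm. Layer 23 is larger (51.11 vs 17.59 mm).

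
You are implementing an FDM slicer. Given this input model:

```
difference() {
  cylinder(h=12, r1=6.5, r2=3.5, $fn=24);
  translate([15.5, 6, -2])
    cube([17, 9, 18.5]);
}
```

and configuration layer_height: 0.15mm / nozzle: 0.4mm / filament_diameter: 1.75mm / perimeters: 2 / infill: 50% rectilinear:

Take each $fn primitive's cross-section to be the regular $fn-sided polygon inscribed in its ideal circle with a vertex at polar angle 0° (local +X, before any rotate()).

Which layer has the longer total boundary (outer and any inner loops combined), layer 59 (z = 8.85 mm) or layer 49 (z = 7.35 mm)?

layer 49 (z = 7.35 mm)

Layer 59 (z = 8.85): the cone: at t=0.737 of its height the radius interpolates to r₁+(r₂−r₁)t = 4.287, giving a regular 24-gon of that circumradius (perimeter = 2·24·4.287·sin(180°/24) = 26.86 mm); the 17×9 cube at (15.5, 6) contributes its full rectangle (perimeter 52.00 mm); After the difference (first − rest): starting from the cone, the 17×9 cube at (15.5, 6) misses the remaining region (no effect) — boundary = 26.86 mm. So its perimeter = 26.86 mm. Layer 49 (z = 7.35): the cone contributes a regular 24-gon of circumradius 4.662 (interpolated between r1=6.5 and r2=3.5 at t=0.612) (perimeter = 2·24·4.662·sin(180°/24) = 29.21 mm); the cube at (15.5, 6) (footprint 17×9) is included at this height (perimeter 52.00 mm); Subtracting the remaining from the first: starting from the cone, the 17×9 cube at (15.5, 6) misses the remaining region (no effect) — boundary = 29.21 mm. So its perimeter = 29.21 mm. Layer 49 is larger (29.21 vs 26.86 mm).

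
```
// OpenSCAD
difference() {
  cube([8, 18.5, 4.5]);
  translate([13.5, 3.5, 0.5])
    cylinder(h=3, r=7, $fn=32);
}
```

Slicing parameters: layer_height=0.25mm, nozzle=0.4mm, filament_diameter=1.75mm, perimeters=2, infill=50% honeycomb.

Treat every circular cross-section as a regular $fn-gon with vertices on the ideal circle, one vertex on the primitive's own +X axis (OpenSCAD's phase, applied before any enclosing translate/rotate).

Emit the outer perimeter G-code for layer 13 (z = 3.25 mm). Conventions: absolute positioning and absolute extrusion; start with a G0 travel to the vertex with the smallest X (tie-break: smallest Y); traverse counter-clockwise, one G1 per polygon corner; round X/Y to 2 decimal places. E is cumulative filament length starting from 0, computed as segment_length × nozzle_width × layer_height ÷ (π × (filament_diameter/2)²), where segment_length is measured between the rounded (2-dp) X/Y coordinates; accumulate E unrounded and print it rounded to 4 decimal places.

At z = 3.25 mm: the 8×18.5 cube contributes its full rectangle; the r=7 cylinder at (13.5, 3.5) contributes a regular 32-gon of circumradius 7; Subtracting the remaining from the first: starting from the 8×18.5 cube, the r=7 cylinder at (13.5, 3.5) partially overlaps it — only the 8.43 mm² overlap (of its 152.95 mm²) is removed, clipping the outline — 1 connected region. The outline is a single polygon with 11 vertices. Extrusion per mm of travel: 0.4 × 0.25 / (π × 0.875²) = 0.041575. Accumulating E over each segment gives final E = 2.2031.

G0 X0.00 Y0.00 Z3.25
G1 X7.47 Y0.00 E0.3106
G1 X7.03 Y0.82 E0.3493
G1 X6.63 Y2.13 E0.4062
G1 X6.50 Y3.50 E0.4634
G1 X6.63 Y4.87 E0.5206
G1 X7.03 Y6.18 E0.5776
G1 X7.68 Y7.39 E0.6347
G1 X8.00 Y7.78 E0.6557
G1 X8.00 Y18.50 E1.1013
G1 X0.00 Y18.50 E1.4339
G1 X0.00 Y0.00 E2.2031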